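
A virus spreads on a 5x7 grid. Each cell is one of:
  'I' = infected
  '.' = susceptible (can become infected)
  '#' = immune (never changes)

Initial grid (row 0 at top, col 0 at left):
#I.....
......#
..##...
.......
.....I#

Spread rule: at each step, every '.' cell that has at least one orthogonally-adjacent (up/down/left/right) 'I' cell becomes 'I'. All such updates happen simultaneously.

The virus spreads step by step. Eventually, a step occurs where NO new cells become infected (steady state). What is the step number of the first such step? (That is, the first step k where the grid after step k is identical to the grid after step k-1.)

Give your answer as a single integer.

Step 0 (initial): 2 infected
Step 1: +4 new -> 6 infected
Step 2: +8 new -> 14 infected
Step 3: +9 new -> 23 infected
Step 4: +5 new -> 28 infected
Step 5: +2 new -> 30 infected
Step 6: +0 new -> 30 infected

Answer: 6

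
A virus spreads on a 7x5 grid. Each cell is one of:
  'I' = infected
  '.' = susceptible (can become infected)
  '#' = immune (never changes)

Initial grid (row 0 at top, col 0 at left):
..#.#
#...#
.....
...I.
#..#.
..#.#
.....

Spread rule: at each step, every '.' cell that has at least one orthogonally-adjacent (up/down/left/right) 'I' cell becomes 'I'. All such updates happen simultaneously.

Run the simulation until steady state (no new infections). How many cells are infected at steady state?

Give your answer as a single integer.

Answer: 27

Derivation:
Step 0 (initial): 1 infected
Step 1: +3 new -> 4 infected
Step 2: +6 new -> 10 infected
Step 3: +5 new -> 15 infected
Step 4: +3 new -> 18 infected
Step 5: +3 new -> 21 infected
Step 6: +3 new -> 24 infected
Step 7: +1 new -> 25 infected
Step 8: +2 new -> 27 infected
Step 9: +0 new -> 27 infected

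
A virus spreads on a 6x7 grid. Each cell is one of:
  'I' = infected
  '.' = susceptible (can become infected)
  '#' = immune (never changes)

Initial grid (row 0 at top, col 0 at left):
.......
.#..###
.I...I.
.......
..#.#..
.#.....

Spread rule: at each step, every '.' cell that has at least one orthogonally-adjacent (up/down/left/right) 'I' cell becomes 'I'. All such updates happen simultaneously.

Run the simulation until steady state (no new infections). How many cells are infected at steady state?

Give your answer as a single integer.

Step 0 (initial): 2 infected
Step 1: +6 new -> 8 infected
Step 2: +9 new -> 17 infected
Step 3: +7 new -> 24 infected
Step 4: +6 new -> 30 infected
Step 5: +2 new -> 32 infected
Step 6: +2 new -> 34 infected
Step 7: +1 new -> 35 infected
Step 8: +0 new -> 35 infected

Answer: 35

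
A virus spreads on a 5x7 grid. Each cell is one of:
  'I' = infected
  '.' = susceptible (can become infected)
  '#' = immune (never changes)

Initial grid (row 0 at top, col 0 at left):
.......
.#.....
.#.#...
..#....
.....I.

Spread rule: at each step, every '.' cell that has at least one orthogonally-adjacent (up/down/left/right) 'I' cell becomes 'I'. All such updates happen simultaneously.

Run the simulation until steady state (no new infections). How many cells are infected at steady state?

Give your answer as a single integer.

Step 0 (initial): 1 infected
Step 1: +3 new -> 4 infected
Step 2: +4 new -> 8 infected
Step 3: +5 new -> 13 infected
Step 4: +4 new -> 17 infected
Step 5: +5 new -> 22 infected
Step 6: +3 new -> 25 infected
Step 7: +3 new -> 28 infected
Step 8: +2 new -> 30 infected
Step 9: +1 new -> 31 infected
Step 10: +0 new -> 31 infected

Answer: 31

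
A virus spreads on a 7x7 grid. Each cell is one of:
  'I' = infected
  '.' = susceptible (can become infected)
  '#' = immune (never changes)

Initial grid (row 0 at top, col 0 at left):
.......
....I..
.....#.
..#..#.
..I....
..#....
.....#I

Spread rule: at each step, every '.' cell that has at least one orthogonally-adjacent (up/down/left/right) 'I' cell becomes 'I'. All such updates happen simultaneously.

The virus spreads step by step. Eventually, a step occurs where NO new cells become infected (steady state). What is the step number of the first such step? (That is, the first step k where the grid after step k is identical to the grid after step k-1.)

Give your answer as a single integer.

Step 0 (initial): 3 infected
Step 1: +7 new -> 10 infected
Step 2: +14 new -> 24 infected
Step 3: +13 new -> 37 infected
Step 4: +6 new -> 43 infected
Step 5: +1 new -> 44 infected
Step 6: +0 new -> 44 infected

Answer: 6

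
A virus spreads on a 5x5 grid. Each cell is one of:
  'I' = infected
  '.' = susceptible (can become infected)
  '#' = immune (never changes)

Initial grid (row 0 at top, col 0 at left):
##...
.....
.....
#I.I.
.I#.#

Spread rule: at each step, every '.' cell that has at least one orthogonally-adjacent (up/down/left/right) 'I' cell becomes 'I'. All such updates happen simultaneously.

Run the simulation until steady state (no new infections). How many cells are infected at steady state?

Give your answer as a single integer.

Step 0 (initial): 3 infected
Step 1: +6 new -> 9 infected
Step 2: +5 new -> 14 infected
Step 3: +4 new -> 18 infected
Step 4: +2 new -> 20 infected
Step 5: +0 new -> 20 infected

Answer: 20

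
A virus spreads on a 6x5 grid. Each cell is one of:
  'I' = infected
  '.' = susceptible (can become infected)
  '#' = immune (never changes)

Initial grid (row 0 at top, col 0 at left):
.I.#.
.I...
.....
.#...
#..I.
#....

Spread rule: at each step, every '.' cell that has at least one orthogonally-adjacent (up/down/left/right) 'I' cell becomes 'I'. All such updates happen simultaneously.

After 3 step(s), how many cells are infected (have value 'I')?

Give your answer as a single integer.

Answer: 25

Derivation:
Step 0 (initial): 3 infected
Step 1: +9 new -> 12 infected
Step 2: +9 new -> 21 infected
Step 3: +4 new -> 25 infected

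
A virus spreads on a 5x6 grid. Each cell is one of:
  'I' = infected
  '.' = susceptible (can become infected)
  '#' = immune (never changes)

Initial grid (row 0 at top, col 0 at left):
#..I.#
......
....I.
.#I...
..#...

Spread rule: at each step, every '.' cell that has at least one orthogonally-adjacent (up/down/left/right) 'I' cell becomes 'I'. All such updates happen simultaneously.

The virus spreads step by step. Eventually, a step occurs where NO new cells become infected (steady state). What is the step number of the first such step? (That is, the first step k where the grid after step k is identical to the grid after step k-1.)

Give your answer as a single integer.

Answer: 7

Derivation:
Step 0 (initial): 3 infected
Step 1: +9 new -> 12 infected
Step 2: +7 new -> 19 infected
Step 3: +3 new -> 22 infected
Step 4: +2 new -> 24 infected
Step 5: +1 new -> 25 infected
Step 6: +1 new -> 26 infected
Step 7: +0 new -> 26 infected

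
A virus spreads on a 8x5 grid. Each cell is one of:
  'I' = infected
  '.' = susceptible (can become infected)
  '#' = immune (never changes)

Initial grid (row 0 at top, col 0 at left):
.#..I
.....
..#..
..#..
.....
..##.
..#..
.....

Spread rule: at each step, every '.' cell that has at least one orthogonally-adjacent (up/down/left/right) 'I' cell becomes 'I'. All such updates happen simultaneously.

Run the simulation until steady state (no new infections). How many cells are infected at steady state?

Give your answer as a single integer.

Answer: 34

Derivation:
Step 0 (initial): 1 infected
Step 1: +2 new -> 3 infected
Step 2: +3 new -> 6 infected
Step 3: +3 new -> 9 infected
Step 4: +3 new -> 12 infected
Step 5: +4 new -> 16 infected
Step 6: +5 new -> 21 infected
Step 7: +4 new -> 25 infected
Step 8: +3 new -> 28 infected
Step 9: +3 new -> 31 infected
Step 10: +2 new -> 33 infected
Step 11: +1 new -> 34 infected
Step 12: +0 new -> 34 infected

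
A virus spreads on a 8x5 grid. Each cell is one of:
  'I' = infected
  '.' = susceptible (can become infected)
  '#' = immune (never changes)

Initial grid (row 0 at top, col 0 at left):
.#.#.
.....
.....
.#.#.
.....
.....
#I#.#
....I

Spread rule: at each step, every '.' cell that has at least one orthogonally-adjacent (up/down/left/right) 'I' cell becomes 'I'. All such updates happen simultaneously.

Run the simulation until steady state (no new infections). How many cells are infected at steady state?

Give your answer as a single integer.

Answer: 33

Derivation:
Step 0 (initial): 2 infected
Step 1: +3 new -> 5 infected
Step 2: +6 new -> 11 infected
Step 3: +3 new -> 14 infected
Step 4: +4 new -> 18 infected
Step 5: +3 new -> 21 infected
Step 6: +5 new -> 26 infected
Step 7: +5 new -> 31 infected
Step 8: +1 new -> 32 infected
Step 9: +1 new -> 33 infected
Step 10: +0 new -> 33 infected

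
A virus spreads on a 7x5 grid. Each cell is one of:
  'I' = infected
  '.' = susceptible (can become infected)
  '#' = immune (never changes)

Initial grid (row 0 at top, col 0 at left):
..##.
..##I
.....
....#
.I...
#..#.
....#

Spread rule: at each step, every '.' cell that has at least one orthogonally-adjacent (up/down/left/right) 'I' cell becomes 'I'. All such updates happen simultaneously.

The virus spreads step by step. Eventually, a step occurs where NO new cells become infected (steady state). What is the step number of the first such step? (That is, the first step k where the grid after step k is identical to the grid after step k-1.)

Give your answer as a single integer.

Step 0 (initial): 2 infected
Step 1: +6 new -> 8 infected
Step 2: +7 new -> 15 infected
Step 3: +7 new -> 22 infected
Step 4: +4 new -> 26 infected
Step 5: +1 new -> 27 infected
Step 6: +0 new -> 27 infected

Answer: 6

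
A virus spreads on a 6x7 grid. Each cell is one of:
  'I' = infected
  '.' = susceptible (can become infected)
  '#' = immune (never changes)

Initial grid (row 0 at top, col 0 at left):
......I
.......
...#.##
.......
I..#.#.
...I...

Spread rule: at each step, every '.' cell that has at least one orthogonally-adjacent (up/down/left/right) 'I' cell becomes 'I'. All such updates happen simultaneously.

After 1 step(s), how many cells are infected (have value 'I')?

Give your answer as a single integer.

Answer: 10

Derivation:
Step 0 (initial): 3 infected
Step 1: +7 new -> 10 infected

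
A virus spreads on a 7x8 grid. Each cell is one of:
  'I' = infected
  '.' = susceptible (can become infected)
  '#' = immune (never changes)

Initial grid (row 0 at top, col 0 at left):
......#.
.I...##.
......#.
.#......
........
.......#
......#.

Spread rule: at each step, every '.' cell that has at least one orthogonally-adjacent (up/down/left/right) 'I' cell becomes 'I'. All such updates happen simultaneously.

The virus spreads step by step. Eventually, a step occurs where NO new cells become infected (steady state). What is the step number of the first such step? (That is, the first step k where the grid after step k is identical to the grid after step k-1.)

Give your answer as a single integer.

Step 0 (initial): 1 infected
Step 1: +4 new -> 5 infected
Step 2: +5 new -> 10 infected
Step 3: +5 new -> 15 infected
Step 4: +5 new -> 20 infected
Step 5: +7 new -> 27 infected
Step 6: +6 new -> 33 infected
Step 7: +5 new -> 38 infected
Step 8: +4 new -> 42 infected
Step 9: +4 new -> 46 infected
Step 10: +1 new -> 47 infected
Step 11: +1 new -> 48 infected
Step 12: +0 new -> 48 infected

Answer: 12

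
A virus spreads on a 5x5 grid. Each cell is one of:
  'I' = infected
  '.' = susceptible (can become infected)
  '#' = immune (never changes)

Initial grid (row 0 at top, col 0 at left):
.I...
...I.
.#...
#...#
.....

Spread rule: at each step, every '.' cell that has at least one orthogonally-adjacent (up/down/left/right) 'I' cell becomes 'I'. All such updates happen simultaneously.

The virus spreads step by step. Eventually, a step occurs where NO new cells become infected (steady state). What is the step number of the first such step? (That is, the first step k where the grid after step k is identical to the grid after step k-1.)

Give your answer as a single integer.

Step 0 (initial): 2 infected
Step 1: +7 new -> 9 infected
Step 2: +5 new -> 14 infected
Step 3: +3 new -> 17 infected
Step 4: +3 new -> 20 infected
Step 5: +1 new -> 21 infected
Step 6: +1 new -> 22 infected
Step 7: +0 new -> 22 infected

Answer: 7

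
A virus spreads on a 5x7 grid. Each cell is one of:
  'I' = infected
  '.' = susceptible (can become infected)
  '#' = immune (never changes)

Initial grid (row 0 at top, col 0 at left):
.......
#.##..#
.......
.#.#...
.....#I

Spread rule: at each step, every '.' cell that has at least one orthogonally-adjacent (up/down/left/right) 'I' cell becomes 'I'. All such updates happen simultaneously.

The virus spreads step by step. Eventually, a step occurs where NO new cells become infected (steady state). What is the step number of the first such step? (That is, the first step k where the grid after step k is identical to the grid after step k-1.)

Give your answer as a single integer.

Answer: 11

Derivation:
Step 0 (initial): 1 infected
Step 1: +1 new -> 2 infected
Step 2: +2 new -> 4 infected
Step 3: +2 new -> 6 infected
Step 4: +3 new -> 9 infected
Step 5: +4 new -> 13 infected
Step 6: +4 new -> 17 infected
Step 7: +4 new -> 21 infected
Step 8: +4 new -> 25 infected
Step 9: +2 new -> 27 infected
Step 10: +1 new -> 28 infected
Step 11: +0 new -> 28 infected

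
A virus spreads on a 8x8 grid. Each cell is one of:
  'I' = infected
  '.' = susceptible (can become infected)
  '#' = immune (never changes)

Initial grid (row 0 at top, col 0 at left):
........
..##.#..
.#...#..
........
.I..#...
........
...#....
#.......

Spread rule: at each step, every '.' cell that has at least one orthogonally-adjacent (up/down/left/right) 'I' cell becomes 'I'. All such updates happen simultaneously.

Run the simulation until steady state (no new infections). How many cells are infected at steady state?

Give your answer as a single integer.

Answer: 56

Derivation:
Step 0 (initial): 1 infected
Step 1: +4 new -> 5 infected
Step 2: +6 new -> 11 infected
Step 3: +7 new -> 18 infected
Step 4: +5 new -> 23 infected
Step 5: +7 new -> 30 infected
Step 6: +7 new -> 37 infected
Step 7: +8 new -> 45 infected
Step 8: +7 new -> 52 infected
Step 9: +3 new -> 55 infected
Step 10: +1 new -> 56 infected
Step 11: +0 new -> 56 infected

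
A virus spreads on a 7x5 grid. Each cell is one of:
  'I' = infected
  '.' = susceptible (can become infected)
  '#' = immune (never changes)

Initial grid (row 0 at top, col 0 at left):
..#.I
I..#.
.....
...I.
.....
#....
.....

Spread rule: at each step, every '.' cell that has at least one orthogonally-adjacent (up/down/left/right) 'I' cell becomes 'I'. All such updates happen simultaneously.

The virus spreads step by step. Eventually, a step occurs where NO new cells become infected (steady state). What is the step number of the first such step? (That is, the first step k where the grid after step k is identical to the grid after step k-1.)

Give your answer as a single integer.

Step 0 (initial): 3 infected
Step 1: +9 new -> 12 infected
Step 2: +10 new -> 22 infected
Step 3: +5 new -> 27 infected
Step 4: +3 new -> 30 infected
Step 5: +1 new -> 31 infected
Step 6: +1 new -> 32 infected
Step 7: +0 new -> 32 infected

Answer: 7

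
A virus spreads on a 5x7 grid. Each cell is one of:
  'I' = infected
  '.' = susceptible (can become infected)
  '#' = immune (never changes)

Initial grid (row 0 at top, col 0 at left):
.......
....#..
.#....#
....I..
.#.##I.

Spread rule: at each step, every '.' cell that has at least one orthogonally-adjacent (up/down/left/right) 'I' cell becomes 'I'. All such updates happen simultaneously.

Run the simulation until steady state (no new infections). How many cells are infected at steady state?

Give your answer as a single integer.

Answer: 29

Derivation:
Step 0 (initial): 2 infected
Step 1: +4 new -> 6 infected
Step 2: +4 new -> 10 infected
Step 3: +5 new -> 15 infected
Step 4: +5 new -> 20 infected
Step 5: +6 new -> 26 infected
Step 6: +2 new -> 28 infected
Step 7: +1 new -> 29 infected
Step 8: +0 new -> 29 infected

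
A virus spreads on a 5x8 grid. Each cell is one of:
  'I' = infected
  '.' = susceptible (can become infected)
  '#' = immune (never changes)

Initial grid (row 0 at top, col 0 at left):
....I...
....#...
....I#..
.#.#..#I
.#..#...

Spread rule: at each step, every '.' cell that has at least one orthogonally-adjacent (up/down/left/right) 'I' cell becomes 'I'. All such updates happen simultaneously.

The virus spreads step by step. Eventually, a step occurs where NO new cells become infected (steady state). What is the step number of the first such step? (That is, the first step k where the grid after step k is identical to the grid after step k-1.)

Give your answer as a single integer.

Answer: 7

Derivation:
Step 0 (initial): 3 infected
Step 1: +6 new -> 9 infected
Step 2: +9 new -> 18 infected
Step 3: +7 new -> 25 infected
Step 4: +4 new -> 29 infected
Step 5: +3 new -> 32 infected
Step 6: +1 new -> 33 infected
Step 7: +0 new -> 33 infected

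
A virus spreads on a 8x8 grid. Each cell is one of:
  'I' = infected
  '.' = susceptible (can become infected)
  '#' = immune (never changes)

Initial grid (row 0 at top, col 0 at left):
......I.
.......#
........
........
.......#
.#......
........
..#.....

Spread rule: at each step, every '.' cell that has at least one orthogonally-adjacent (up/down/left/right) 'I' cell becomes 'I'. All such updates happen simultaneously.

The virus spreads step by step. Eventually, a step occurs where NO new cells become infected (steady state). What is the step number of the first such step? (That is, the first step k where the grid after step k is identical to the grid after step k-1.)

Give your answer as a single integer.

Step 0 (initial): 1 infected
Step 1: +3 new -> 4 infected
Step 2: +3 new -> 7 infected
Step 3: +5 new -> 12 infected
Step 4: +6 new -> 18 infected
Step 5: +6 new -> 24 infected
Step 6: +8 new -> 32 infected
Step 7: +8 new -> 40 infected
Step 8: +7 new -> 47 infected
Step 9: +5 new -> 52 infected
Step 10: +3 new -> 55 infected
Step 11: +2 new -> 57 infected
Step 12: +2 new -> 59 infected
Step 13: +1 new -> 60 infected
Step 14: +0 new -> 60 infected

Answer: 14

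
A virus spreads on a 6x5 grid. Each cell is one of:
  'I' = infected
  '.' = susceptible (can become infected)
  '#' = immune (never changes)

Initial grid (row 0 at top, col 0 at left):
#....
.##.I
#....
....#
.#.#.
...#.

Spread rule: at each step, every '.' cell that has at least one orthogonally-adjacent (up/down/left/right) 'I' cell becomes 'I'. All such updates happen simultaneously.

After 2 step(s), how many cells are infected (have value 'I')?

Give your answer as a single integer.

Answer: 6

Derivation:
Step 0 (initial): 1 infected
Step 1: +3 new -> 4 infected
Step 2: +2 new -> 6 infected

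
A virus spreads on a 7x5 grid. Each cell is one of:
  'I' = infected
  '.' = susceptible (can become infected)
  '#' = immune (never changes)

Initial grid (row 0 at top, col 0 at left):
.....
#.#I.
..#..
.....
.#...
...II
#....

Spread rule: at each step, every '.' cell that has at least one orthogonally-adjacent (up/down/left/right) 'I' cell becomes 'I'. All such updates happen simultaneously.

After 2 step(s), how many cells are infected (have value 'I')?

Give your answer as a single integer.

Step 0 (initial): 3 infected
Step 1: +8 new -> 11 infected
Step 2: +8 new -> 19 infected

Answer: 19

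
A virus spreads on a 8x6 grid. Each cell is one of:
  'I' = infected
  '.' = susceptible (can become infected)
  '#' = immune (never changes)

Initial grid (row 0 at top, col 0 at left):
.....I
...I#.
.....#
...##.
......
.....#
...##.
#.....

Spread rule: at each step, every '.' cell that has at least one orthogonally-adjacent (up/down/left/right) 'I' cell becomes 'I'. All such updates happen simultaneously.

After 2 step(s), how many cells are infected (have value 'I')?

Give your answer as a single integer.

Step 0 (initial): 2 infected
Step 1: +5 new -> 7 infected
Step 2: +4 new -> 11 infected

Answer: 11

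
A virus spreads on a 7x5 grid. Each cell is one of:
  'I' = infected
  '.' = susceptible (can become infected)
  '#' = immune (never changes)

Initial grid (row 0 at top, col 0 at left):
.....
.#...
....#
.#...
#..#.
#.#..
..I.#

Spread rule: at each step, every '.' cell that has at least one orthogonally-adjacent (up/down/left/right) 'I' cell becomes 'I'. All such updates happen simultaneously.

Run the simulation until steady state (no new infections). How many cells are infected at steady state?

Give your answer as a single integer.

Answer: 27

Derivation:
Step 0 (initial): 1 infected
Step 1: +2 new -> 3 infected
Step 2: +3 new -> 6 infected
Step 3: +2 new -> 8 infected
Step 4: +2 new -> 10 infected
Step 5: +2 new -> 12 infected
Step 6: +2 new -> 14 infected
Step 7: +3 new -> 17 infected
Step 8: +3 new -> 20 infected
Step 9: +5 new -> 25 infected
Step 10: +2 new -> 27 infected
Step 11: +0 new -> 27 infected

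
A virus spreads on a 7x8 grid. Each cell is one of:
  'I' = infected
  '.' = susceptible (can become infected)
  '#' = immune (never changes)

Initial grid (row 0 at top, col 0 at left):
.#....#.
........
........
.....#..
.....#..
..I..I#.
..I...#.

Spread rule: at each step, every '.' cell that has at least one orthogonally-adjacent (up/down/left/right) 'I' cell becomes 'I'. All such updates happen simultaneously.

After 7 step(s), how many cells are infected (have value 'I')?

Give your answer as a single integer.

Answer: 43

Derivation:
Step 0 (initial): 3 infected
Step 1: +7 new -> 10 infected
Step 2: +7 new -> 17 infected
Step 3: +5 new -> 22 infected
Step 4: +5 new -> 27 infected
Step 5: +6 new -> 33 infected
Step 6: +5 new -> 38 infected
Step 7: +5 new -> 43 infected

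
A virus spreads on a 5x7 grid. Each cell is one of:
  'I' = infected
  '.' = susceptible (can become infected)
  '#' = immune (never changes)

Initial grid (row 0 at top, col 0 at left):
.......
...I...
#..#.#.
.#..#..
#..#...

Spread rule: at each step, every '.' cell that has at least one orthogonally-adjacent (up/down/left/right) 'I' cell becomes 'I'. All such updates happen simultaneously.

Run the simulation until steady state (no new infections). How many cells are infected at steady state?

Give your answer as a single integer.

Step 0 (initial): 1 infected
Step 1: +3 new -> 4 infected
Step 2: +6 new -> 10 infected
Step 3: +6 new -> 16 infected
Step 4: +5 new -> 21 infected
Step 5: +2 new -> 23 infected
Step 6: +2 new -> 25 infected
Step 7: +1 new -> 26 infected
Step 8: +1 new -> 27 infected
Step 9: +0 new -> 27 infected

Answer: 27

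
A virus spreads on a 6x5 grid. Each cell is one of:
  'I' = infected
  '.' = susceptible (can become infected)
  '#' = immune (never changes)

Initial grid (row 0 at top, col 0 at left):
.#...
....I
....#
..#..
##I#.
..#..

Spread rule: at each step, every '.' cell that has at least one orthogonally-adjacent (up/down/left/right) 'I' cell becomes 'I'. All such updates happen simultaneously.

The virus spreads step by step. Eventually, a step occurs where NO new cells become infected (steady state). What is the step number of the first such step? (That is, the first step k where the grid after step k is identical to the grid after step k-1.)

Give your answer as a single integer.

Step 0 (initial): 2 infected
Step 1: +2 new -> 4 infected
Step 2: +3 new -> 7 infected
Step 3: +4 new -> 11 infected
Step 4: +3 new -> 14 infected
Step 5: +4 new -> 18 infected
Step 6: +2 new -> 20 infected
Step 7: +1 new -> 21 infected
Step 8: +0 new -> 21 infected

Answer: 8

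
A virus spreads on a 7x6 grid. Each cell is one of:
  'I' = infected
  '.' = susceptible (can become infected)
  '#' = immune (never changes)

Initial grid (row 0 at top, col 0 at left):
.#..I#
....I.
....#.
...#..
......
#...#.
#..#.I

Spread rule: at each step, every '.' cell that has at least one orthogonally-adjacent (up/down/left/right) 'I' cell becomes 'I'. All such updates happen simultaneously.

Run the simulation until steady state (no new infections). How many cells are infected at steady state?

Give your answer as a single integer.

Answer: 34

Derivation:
Step 0 (initial): 3 infected
Step 1: +5 new -> 8 infected
Step 2: +5 new -> 13 infected
Step 3: +4 new -> 17 infected
Step 4: +5 new -> 22 infected
Step 5: +5 new -> 27 infected
Step 6: +3 new -> 30 infected
Step 7: +3 new -> 33 infected
Step 8: +1 new -> 34 infected
Step 9: +0 new -> 34 infected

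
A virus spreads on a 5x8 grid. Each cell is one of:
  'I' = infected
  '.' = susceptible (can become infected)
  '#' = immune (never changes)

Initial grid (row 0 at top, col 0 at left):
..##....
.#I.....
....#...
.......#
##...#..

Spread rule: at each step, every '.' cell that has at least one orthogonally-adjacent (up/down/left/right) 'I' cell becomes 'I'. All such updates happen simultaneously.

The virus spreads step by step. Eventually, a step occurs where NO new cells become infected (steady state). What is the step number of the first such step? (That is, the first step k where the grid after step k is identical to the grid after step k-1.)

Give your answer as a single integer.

Answer: 9

Derivation:
Step 0 (initial): 1 infected
Step 1: +2 new -> 3 infected
Step 2: +4 new -> 7 infected
Step 3: +6 new -> 13 infected
Step 4: +7 new -> 20 infected
Step 5: +6 new -> 26 infected
Step 6: +4 new -> 30 infected
Step 7: +1 new -> 31 infected
Step 8: +1 new -> 32 infected
Step 9: +0 new -> 32 infected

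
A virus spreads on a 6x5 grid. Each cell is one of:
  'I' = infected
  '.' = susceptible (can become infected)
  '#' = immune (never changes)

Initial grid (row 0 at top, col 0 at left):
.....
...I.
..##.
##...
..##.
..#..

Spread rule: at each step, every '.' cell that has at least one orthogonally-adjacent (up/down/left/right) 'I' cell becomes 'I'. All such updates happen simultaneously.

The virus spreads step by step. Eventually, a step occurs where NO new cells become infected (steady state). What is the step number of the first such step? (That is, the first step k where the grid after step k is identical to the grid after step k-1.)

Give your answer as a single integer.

Step 0 (initial): 1 infected
Step 1: +3 new -> 4 infected
Step 2: +4 new -> 8 infected
Step 3: +4 new -> 12 infected
Step 4: +4 new -> 16 infected
Step 5: +2 new -> 18 infected
Step 6: +1 new -> 19 infected
Step 7: +0 new -> 19 infected

Answer: 7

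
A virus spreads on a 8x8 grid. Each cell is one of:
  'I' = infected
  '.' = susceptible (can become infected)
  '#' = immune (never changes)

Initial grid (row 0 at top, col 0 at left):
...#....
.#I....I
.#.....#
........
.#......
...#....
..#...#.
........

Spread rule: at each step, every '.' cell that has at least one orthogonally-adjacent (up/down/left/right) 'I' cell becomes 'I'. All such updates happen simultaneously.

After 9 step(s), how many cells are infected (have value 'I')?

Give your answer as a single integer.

Step 0 (initial): 2 infected
Step 1: +5 new -> 7 infected
Step 2: +7 new -> 14 infected
Step 3: +9 new -> 23 infected
Step 4: +8 new -> 31 infected
Step 5: +7 new -> 38 infected
Step 6: +5 new -> 43 infected
Step 7: +5 new -> 48 infected
Step 8: +6 new -> 54 infected
Step 9: +2 new -> 56 infected

Answer: 56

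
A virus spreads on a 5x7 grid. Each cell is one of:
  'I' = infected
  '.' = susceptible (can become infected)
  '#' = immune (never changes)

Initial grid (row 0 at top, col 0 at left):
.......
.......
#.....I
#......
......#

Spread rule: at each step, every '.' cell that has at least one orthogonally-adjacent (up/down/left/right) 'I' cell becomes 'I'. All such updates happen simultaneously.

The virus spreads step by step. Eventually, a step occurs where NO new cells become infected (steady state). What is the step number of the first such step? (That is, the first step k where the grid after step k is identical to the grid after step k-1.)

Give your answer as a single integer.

Step 0 (initial): 1 infected
Step 1: +3 new -> 4 infected
Step 2: +4 new -> 8 infected
Step 3: +5 new -> 13 infected
Step 4: +5 new -> 18 infected
Step 5: +5 new -> 23 infected
Step 6: +4 new -> 27 infected
Step 7: +3 new -> 30 infected
Step 8: +2 new -> 32 infected
Step 9: +0 new -> 32 infected

Answer: 9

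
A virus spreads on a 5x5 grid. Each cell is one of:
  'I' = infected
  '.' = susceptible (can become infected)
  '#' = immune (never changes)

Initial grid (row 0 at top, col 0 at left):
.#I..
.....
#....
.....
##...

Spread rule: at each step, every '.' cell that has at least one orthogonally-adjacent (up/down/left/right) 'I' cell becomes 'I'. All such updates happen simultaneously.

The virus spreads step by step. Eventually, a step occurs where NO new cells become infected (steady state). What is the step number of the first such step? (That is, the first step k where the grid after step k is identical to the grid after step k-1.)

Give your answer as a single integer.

Step 0 (initial): 1 infected
Step 1: +2 new -> 3 infected
Step 2: +4 new -> 7 infected
Step 3: +5 new -> 12 infected
Step 4: +5 new -> 17 infected
Step 5: +3 new -> 20 infected
Step 6: +1 new -> 21 infected
Step 7: +0 new -> 21 infected

Answer: 7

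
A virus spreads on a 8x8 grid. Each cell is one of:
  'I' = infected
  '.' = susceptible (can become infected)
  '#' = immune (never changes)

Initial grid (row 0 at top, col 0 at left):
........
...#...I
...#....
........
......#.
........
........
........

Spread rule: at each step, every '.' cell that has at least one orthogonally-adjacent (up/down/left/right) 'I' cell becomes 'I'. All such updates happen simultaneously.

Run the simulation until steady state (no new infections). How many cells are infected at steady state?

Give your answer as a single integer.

Step 0 (initial): 1 infected
Step 1: +3 new -> 4 infected
Step 2: +4 new -> 8 infected
Step 3: +5 new -> 13 infected
Step 4: +4 new -> 17 infected
Step 5: +5 new -> 22 infected
Step 6: +6 new -> 28 infected
Step 7: +7 new -> 35 infected
Step 8: +8 new -> 43 infected
Step 9: +7 new -> 50 infected
Step 10: +5 new -> 55 infected
Step 11: +3 new -> 58 infected
Step 12: +2 new -> 60 infected
Step 13: +1 new -> 61 infected
Step 14: +0 new -> 61 infected

Answer: 61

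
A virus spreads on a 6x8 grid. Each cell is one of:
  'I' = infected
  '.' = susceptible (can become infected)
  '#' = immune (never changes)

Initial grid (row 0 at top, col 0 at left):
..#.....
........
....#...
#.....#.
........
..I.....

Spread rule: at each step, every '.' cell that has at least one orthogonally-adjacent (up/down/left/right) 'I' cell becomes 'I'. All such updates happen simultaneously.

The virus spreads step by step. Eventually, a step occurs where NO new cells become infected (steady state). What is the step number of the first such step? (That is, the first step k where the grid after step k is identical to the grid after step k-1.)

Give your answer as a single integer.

Step 0 (initial): 1 infected
Step 1: +3 new -> 4 infected
Step 2: +5 new -> 9 infected
Step 3: +6 new -> 15 infected
Step 4: +6 new -> 21 infected
Step 5: +6 new -> 27 infected
Step 6: +6 new -> 33 infected
Step 7: +5 new -> 38 infected
Step 8: +3 new -> 41 infected
Step 9: +2 new -> 43 infected
Step 10: +1 new -> 44 infected
Step 11: +0 new -> 44 infected

Answer: 11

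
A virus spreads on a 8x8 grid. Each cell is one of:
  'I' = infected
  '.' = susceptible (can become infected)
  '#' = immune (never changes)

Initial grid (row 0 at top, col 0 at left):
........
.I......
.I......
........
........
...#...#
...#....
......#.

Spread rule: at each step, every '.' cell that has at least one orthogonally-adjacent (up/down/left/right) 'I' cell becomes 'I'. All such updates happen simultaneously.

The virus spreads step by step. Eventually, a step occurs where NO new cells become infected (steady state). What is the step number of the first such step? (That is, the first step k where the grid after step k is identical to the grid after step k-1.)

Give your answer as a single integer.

Answer: 12

Derivation:
Step 0 (initial): 2 infected
Step 1: +6 new -> 8 infected
Step 2: +7 new -> 15 infected
Step 3: +7 new -> 22 infected
Step 4: +8 new -> 30 infected
Step 5: +8 new -> 38 infected
Step 6: +8 new -> 46 infected
Step 7: +6 new -> 52 infected
Step 8: +4 new -> 56 infected
Step 9: +2 new -> 58 infected
Step 10: +1 new -> 59 infected
Step 11: +1 new -> 60 infected
Step 12: +0 new -> 60 infected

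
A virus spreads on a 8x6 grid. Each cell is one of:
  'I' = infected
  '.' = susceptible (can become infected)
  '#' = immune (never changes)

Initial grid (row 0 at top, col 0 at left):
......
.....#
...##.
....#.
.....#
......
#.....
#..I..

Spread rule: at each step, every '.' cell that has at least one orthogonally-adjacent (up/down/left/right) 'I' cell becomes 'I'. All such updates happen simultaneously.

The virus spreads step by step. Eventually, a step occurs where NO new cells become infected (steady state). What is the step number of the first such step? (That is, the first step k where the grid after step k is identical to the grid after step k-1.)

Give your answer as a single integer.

Step 0 (initial): 1 infected
Step 1: +3 new -> 4 infected
Step 2: +5 new -> 9 infected
Step 3: +5 new -> 14 infected
Step 4: +5 new -> 19 infected
Step 5: +3 new -> 22 infected
Step 6: +3 new -> 25 infected
Step 7: +3 new -> 28 infected
Step 8: +4 new -> 32 infected
Step 9: +4 new -> 36 infected
Step 10: +2 new -> 38 infected
Step 11: +1 new -> 39 infected
Step 12: +0 new -> 39 infected

Answer: 12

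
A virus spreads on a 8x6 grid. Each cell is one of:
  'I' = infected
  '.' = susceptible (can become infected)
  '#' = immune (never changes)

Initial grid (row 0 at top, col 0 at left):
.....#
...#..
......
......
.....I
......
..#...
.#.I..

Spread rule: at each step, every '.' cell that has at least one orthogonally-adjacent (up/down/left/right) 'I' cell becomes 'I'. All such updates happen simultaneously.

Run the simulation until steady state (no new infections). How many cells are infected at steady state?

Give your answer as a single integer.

Step 0 (initial): 2 infected
Step 1: +6 new -> 8 infected
Step 2: +8 new -> 16 infected
Step 3: +5 new -> 21 infected
Step 4: +5 new -> 26 infected
Step 5: +6 new -> 32 infected
Step 6: +5 new -> 37 infected
Step 7: +4 new -> 41 infected
Step 8: +2 new -> 43 infected
Step 9: +1 new -> 44 infected
Step 10: +0 new -> 44 infected

Answer: 44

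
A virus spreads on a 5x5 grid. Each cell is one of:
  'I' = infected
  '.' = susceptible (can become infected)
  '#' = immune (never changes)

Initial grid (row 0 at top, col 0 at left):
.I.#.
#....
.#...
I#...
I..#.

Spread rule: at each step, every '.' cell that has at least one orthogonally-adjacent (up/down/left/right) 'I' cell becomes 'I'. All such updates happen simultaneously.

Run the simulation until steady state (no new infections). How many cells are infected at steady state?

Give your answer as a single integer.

Answer: 20

Derivation:
Step 0 (initial): 3 infected
Step 1: +5 new -> 8 infected
Step 2: +2 new -> 10 infected
Step 3: +3 new -> 13 infected
Step 4: +3 new -> 16 infected
Step 5: +3 new -> 19 infected
Step 6: +1 new -> 20 infected
Step 7: +0 new -> 20 infected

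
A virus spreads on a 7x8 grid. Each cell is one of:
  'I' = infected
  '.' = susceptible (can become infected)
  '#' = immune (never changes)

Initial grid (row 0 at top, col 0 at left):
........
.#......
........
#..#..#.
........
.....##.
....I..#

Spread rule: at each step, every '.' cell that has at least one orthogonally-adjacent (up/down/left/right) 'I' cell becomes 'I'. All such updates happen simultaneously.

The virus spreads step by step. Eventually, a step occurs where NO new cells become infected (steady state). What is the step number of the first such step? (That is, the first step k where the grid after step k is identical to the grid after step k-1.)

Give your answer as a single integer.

Answer: 11

Derivation:
Step 0 (initial): 1 infected
Step 1: +3 new -> 4 infected
Step 2: +4 new -> 8 infected
Step 3: +5 new -> 13 infected
Step 4: +6 new -> 19 infected
Step 5: +7 new -> 26 infected
Step 6: +9 new -> 35 infected
Step 7: +6 new -> 41 infected
Step 8: +4 new -> 45 infected
Step 9: +3 new -> 48 infected
Step 10: +1 new -> 49 infected
Step 11: +0 new -> 49 infected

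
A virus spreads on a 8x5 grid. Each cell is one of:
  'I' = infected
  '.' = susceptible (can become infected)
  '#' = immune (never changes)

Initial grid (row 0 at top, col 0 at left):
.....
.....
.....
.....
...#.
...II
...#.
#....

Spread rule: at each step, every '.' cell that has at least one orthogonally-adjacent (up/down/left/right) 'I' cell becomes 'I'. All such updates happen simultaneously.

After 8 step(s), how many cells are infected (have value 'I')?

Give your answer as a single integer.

Step 0 (initial): 2 infected
Step 1: +3 new -> 5 infected
Step 2: +5 new -> 10 infected
Step 3: +8 new -> 18 infected
Step 4: +7 new -> 25 infected
Step 5: +5 new -> 30 infected
Step 6: +4 new -> 34 infected
Step 7: +2 new -> 36 infected
Step 8: +1 new -> 37 infected

Answer: 37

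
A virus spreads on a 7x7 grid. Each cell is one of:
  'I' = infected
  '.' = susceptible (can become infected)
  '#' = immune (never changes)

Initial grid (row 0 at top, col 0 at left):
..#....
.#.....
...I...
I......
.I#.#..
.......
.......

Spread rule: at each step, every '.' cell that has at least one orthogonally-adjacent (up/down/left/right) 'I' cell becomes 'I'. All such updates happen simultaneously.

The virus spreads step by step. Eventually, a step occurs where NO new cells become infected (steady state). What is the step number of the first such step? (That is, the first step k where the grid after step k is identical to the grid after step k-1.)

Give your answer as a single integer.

Step 0 (initial): 3 infected
Step 1: +8 new -> 11 infected
Step 2: +12 new -> 23 infected
Step 3: +8 new -> 31 infected
Step 4: +7 new -> 38 infected
Step 5: +4 new -> 42 infected
Step 6: +2 new -> 44 infected
Step 7: +1 new -> 45 infected
Step 8: +0 new -> 45 infected

Answer: 8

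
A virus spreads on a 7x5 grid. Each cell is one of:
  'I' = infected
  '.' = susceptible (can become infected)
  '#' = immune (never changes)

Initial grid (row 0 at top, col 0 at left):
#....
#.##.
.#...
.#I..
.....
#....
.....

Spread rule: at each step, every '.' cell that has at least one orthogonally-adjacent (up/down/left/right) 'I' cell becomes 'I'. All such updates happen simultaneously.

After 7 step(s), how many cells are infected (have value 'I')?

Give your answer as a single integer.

Answer: 26

Derivation:
Step 0 (initial): 1 infected
Step 1: +3 new -> 4 infected
Step 2: +5 new -> 9 infected
Step 3: +6 new -> 15 infected
Step 4: +5 new -> 20 infected
Step 5: +4 new -> 24 infected
Step 6: +1 new -> 25 infected
Step 7: +1 new -> 26 infected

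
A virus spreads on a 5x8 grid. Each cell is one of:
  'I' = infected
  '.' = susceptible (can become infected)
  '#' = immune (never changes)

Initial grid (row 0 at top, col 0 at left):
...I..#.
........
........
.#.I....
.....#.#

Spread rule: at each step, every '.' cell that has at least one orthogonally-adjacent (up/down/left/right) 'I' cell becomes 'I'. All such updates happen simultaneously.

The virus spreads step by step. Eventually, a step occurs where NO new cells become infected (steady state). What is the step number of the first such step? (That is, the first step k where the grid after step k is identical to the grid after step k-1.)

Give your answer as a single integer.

Step 0 (initial): 2 infected
Step 1: +7 new -> 9 infected
Step 2: +9 new -> 18 infected
Step 3: +7 new -> 25 infected
Step 4: +7 new -> 32 infected
Step 5: +3 new -> 35 infected
Step 6: +1 new -> 36 infected
Step 7: +0 new -> 36 infected

Answer: 7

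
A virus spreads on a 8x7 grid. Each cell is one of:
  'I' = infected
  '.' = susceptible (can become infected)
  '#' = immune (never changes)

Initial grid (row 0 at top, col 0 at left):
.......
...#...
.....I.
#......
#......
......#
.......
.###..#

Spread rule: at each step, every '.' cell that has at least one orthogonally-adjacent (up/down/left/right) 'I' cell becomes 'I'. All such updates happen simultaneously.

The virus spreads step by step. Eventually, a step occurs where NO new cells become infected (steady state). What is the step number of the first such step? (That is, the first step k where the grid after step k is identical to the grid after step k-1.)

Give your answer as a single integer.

Step 0 (initial): 1 infected
Step 1: +4 new -> 5 infected
Step 2: +7 new -> 12 infected
Step 3: +7 new -> 19 infected
Step 4: +7 new -> 26 infected
Step 5: +9 new -> 35 infected
Step 6: +6 new -> 41 infected
Step 7: +3 new -> 44 infected
Step 8: +2 new -> 46 infected
Step 9: +1 new -> 47 infected
Step 10: +1 new -> 48 infected
Step 11: +0 new -> 48 infected

Answer: 11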